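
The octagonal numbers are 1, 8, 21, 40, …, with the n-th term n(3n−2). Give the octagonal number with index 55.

55·(3·55 − 2) = 55·163 = 8965.

8965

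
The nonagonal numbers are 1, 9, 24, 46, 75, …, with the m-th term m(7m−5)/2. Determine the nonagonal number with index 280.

273700

The 280th nonagonal number is n(7n−5)/2 with n = 280.
280·(7·280 − 5)/2 = 280·1955/2 = 273700.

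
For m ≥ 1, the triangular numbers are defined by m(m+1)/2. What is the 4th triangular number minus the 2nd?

4·5/2 = 10 and 2·3/2 = 3.
Difference: 10 − 3 = 7.

7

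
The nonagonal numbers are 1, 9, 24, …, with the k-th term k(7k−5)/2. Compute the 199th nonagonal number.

The 199th nonagonal number is n(7n−5)/2 with n = 199.
199·(7·199 − 5)/2 = 199·1388/2 = 199·694 = 138106.

138106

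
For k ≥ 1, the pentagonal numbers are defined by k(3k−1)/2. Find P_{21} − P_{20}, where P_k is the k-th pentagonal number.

61

Consecutive pentagonal numbers differ by 3n − 2: here 3·21 − 2 = 61.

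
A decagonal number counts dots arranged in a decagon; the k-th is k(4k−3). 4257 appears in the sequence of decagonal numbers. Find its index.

33

Set n(4n−3) = 4257, giving 4n² − 3n − 4257 = 0.
The discriminant is 9 + 16·4257 = 68121, and √68121 = 261.
So n = (3 + 261) / 8 = 264/8 = 33.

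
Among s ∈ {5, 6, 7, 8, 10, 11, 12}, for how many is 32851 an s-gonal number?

1

s = 5: P(5, 148) = 32782 and P(5, 149) = 33227; 32851 is not s-gonal.
s = 6: P(6, 128) = 32640 and P(6, 129) = 33153; 32851 is not s-gonal.
s = 7: P(7, 114) = 32319 and P(7, 115) = 32890; 32851 is not s-gonal.
s = 8: P(8, 104) = 32240 and P(8, 105) = 32865; 32851 is not s-gonal.
s = 10: P(10, 91) = 32851. ✓
s = 11: P(11, 85) = 32215 and P(11, 86) = 32981; 32851 is not s-gonal.
s = 12: P(12, 81) = 32481 and P(12, 82) = 33292; 32851 is not s-gonal.
Hits: s ∈ {10} → 1.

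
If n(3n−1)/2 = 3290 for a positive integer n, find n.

47

Set n(3n−1)/2 = 3290, giving 3n² − n − 6580 = 0.
The discriminant is 1 + 24·3290 = 78961, and √78961 = 281.
So n = (1 + 281) / 6 = 282/6 = 47.
Check: 47·(3·47 − 1)/2 = 3290. ✓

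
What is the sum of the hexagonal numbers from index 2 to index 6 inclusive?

160

Σ i(2i−1) = 2Σi² − Σi over i = 2..6.
Σi = 21 − 1 = 20 and Σi² = 91 − 1 = 90.
2·90 − 1·20 = 160.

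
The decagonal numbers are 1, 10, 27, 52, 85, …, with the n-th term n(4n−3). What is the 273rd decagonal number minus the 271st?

273·(4·273 − 3) = 297297 and 271·(4·271 − 3) = 292951.
Difference: 297297 − 292951 = 4346.

4346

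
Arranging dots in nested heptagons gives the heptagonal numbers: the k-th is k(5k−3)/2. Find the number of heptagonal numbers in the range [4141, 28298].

The n-th heptagonal number is n(5n−3)/2.
Smallest index with value ≥ 4141: n = 41 (giving 4141).
Largest index with value ≤ 28298: n = 106 (giving 27931).
Indices 41 through 106: 66 terms.

66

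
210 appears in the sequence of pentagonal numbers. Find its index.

Set n(3n−1)/2 = 210, giving 3n² − n − 420 = 0.
So n = (1 + 71) / 6 = 72/6 = 12.
Check: 12·(3·12 − 1)/2 = 210. ✓

12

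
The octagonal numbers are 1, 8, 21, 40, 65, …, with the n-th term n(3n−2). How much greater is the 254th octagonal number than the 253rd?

Consecutive octagonal numbers differ by 6n − 5: here 6·254 − 5 = 1519.

1519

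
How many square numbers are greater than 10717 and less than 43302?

The n-th square number is n².
Smallest index with value > 10717: n = 104 (giving 10816).
Largest index with value < 43302: n = 208 (giving 43264).
Indices 104 through 208: 105 terms.

105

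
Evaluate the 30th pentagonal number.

1335

The 30th pentagonal number is n(3n−1)/2 with n = 30.
30·(3·30 − 1)/2 = 30·89/2 = 1335.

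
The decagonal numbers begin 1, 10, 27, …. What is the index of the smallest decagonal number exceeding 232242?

Solve n(4n−3) > 232242 for integer n.
The largest n with value ≤ 232242 is 241 (since 231601 ≤ 232242 < 233530), so the first above is n = 242, value 233530.

242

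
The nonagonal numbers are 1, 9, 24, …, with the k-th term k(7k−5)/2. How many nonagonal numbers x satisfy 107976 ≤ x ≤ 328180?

131

The n-th nonagonal number is n(7n−5)/2.
Smallest index with value ≥ 107976: n = 176 (giving 107976).
Largest index with value ≤ 328180: n = 306 (giving 326961).
Indices 176 through 306: 131 terms.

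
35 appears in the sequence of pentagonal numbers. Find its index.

Set n(3n−1)/2 = 35, giving 3n² − n − 70 = 0.
The discriminant is 1 + 24·35 = 841, and √841 = 29.
So n = (1 + 29) / 6 = 30/6 = 5.

5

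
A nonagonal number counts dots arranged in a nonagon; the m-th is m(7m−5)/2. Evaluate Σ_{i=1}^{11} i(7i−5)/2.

Σ i(7i−5)/2 = (7Σi² − 5Σi) / 2 over i = 1..11.
Σi = 66 and Σi² = 506.
(7·506 − 5·66) / 2 = 3212/2 = 1606.

1606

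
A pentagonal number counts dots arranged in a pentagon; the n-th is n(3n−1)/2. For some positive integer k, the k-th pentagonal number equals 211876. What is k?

376

Set n(3n−1)/2 = 211876, giving 3n² − n − 423752 = 0.
The discriminant is 1 + 24·211876 = 5085025, and √5085025 = 2255.
So n = (1 + 2255) / 6 = 2256/6 = 376.
Check: 376·(3·376 − 1)/2 = 211876. ✓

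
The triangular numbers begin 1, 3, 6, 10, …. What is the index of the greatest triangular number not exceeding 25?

Solve n(n+1)/2 ≤ 25 for integer n.
n = 6 gives 21 ≤ 25, while n = 7 gives 28 > 25; so the answer is index 6.

6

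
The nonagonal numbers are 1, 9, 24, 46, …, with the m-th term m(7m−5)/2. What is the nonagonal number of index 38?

The 38th nonagonal number is n(7n−5)/2 with n = 38.
38·(7·38 − 5)/2 = 38·261/2 = 4959.

4959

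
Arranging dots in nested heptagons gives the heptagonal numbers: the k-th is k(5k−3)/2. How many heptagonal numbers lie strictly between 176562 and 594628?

221

The n-th heptagonal number is n(5n−3)/2.
Smallest index with value > 176562: n = 267 (giving 177822).
Largest index with value < 594628: n = 487 (giving 592192).
Indices 267 through 487: 221 terms.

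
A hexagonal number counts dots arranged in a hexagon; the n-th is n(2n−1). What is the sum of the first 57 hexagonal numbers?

125077

Σ i(2i−1) = 2Σi² − Σi over i = 1..57.
Σi = 1653 and Σi² = 63365.
2·63365 − 1·1653 = 125077.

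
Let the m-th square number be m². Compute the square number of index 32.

The 32nd square number is n² with n = 32.
32² = 1024.

1024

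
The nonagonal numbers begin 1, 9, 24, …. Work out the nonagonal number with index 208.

150904

208·(7·208 − 5)/2 = 208·1451/2 = 150904.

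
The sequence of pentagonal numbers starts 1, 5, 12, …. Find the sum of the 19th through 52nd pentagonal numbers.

Σ i(3i−1)/2 = (3Σi² − Σi) / 2 over i = 19..52.
Σi = 1378 − 171 = 1207 and Σi² = 48230 − 2109 = 46121.
(3·46121 − 1·1207) / 2 = 137156/2 = 68578.

68578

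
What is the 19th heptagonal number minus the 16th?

258

19·(5·19 − 3)/2 = 874 and 16·(5·16 − 3)/2 = 616.
Difference: 874 − 616 = 258.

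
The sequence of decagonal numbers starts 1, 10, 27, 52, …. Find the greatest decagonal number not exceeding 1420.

1387

Solve n(4n−3) ≤ 1420 for integer n.
n = 19 gives 1387 ≤ 1420, while n = 20 gives 1540 > 1420; so the answer is 1387.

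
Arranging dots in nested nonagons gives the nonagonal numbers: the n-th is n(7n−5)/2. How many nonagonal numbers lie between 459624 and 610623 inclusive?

56

The n-th nonagonal number is n(7n−5)/2.
Smallest index with value ≥ 459624: n = 363 (giving 460284).
Largest index with value ≤ 610623: n = 418 (giving 610489).
Indices 363 through 418: 56 terms.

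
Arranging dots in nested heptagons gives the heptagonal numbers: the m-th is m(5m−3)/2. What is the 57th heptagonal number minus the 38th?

57·(5·57 − 3)/2 = 8037 and 38·(5·38 − 3)/2 = 3553.
Difference: 8037 − 3553 = 4484.

4484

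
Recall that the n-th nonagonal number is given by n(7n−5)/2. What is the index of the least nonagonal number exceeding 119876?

186

Solve n(7n−5)/2 > 119876 for integer n.
The largest n with value ≤ 119876 is 185 (since 119325 ≤ 119876 < 120621), so the first above is n = 186, value 120621.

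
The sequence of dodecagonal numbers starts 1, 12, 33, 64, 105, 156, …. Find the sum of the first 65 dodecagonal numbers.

459745

Σ i(5i−4) = 5Σi² − 4Σi over i = 1..65.
Σi = 2145 and Σi² = 93665.
5·93665 − 4·2145 = 459745.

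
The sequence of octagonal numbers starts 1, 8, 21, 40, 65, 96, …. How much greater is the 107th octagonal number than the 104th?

1893

107·(3·107 − 2) = 34133 and 104·(3·104 − 2) = 32240.
Difference: 34133 − 32240 = 1893.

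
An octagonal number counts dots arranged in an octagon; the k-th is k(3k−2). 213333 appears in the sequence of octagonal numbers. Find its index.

Set n(3n−2) = 213333, giving 3n² − 2n − 213333 = 0.
The discriminant is 4 + 12·213333 = 2560000, and √2560000 = 1600.
So n = (2 + 1600) / 6 = 1602/6 = 267.
Check: 267·(3·267 − 2) = 213333. ✓

267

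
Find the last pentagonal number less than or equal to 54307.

Solve n(3n−1)/2 ≤ 54307 for integer n.
n = 190 gives 54055 ≤ 54307, while n = 191 gives 54626 > 54307; so the answer is 54055.

54055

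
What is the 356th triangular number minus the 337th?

6593

356·357/2 = 63546 and 337·338/2 = 56953.
Difference: 63546 − 56953 = 6593.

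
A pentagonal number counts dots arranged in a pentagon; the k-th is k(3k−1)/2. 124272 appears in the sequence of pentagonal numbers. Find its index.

Set n(3n−1)/2 = 124272, giving 3n² − n − 248544 = 0.
So n = (1 + 1727) / 6 = 1728/6 = 288.
Check: 288·(3·288 − 1)/2 = 124272. ✓

288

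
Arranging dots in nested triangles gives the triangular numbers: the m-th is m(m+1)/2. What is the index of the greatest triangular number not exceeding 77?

11

Solve n(n+1)/2 ≤ 77 for integer n.
n = 11 gives 66 ≤ 77, while n = 12 gives 78 > 77; so the answer is index 11.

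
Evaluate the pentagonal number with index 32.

1520

The 32nd pentagonal number is n(3n−1)/2 with n = 32.
32·(3·32 − 1)/2 = 32·95/2 = 1520.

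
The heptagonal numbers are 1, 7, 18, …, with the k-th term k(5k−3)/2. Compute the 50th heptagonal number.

6175

50·(5·50 − 3)/2 = 50·247/2 = 6175.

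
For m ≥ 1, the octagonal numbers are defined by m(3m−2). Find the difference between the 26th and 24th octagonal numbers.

26·(3·26 − 2) = 1976 and 24·(3·24 − 2) = 1680.
Difference: 1976 − 1680 = 296.

296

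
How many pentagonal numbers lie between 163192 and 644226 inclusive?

325

The n-th pentagonal number is n(3n−1)/2.
Smallest index with value ≥ 163192: n = 331 (giving 164176).
Largest index with value ≤ 644226: n = 655 (giving 643210).
Indices 331 through 655: 325 terms.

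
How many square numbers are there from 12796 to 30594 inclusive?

The n-th square number is n².
Smallest index with value ≥ 12796: n = 114 (giving 12996).
Largest index with value ≤ 30594: n = 174 (giving 30276).
Indices 114 through 174: 61 terms.

61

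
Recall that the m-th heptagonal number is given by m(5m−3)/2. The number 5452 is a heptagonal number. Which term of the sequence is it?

47

Set n(5n−3)/2 = 5452, giving 5n² − 3n − 10904 = 0.
The discriminant is 9 + 40·5452 = 218089, and √218089 = 467.
So n = (3 + 467) / 10 = 470/10 = 47.
Check: 47·(5·47 − 3)/2 = 5452. ✓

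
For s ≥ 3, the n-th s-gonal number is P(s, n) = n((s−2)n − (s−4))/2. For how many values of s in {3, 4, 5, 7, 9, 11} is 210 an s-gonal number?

2

s = 3: P(3, 20) = 210. ✓
s = 4: P(4, 14) = 196 and P(4, 15) = 225; 210 is not s-gonal.
s = 5: P(5, 12) = 210. ✓
s = 7: P(7, 9) = 189 and P(7, 10) = 235; 210 is not s-gonal.
s = 9: P(9, 8) = 204 and P(9, 9) = 261; 210 is not s-gonal.
s = 11: P(11, 7) = 196 and P(11, 8) = 260; 210 is not s-gonal.
Hits: s ∈ {3, 5} → 2.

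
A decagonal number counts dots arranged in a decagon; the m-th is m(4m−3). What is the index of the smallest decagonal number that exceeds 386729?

Solve n(4n−3) > 386729 for integer n.
The largest n with value ≤ 386729 is 311 (since 385951 ≤ 386729 < 388440), so the first above is n = 312, value 388440.

312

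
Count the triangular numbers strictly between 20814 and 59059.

The n-th triangular number is n(n+1)/2.
Smallest index with value > 20814: n = 204 (giving 20910).
Largest index with value < 59059: n = 343 (giving 58996).
Indices 204 through 343: 140 terms.

140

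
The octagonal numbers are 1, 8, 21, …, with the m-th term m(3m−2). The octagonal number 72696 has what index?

156

Set n(3n−2) = 72696, giving 3n² − 2n − 72696 = 0.
The discriminant is 4 + 12·72696 = 872356, and √872356 = 934.
So n = (2 + 934) / 6 = 936/6 = 156.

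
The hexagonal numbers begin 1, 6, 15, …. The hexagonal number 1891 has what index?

31

Set n(2n−1) = 1891, giving 2n² − n − 1891 = 0.
The discriminant is 1 + 8·1891 = 15129, and √15129 = 123.
So n = (1 + 123) / 4 = 124/4 = 31.
Check: 31·(2·31 − 1) = 1891. ✓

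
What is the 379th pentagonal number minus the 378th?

1135

Consecutive pentagonal numbers differ by 3n − 2: here 3·379 − 2 = 1135.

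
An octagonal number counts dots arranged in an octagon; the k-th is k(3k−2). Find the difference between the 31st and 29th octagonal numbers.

31·(3·31 − 2) = 2821 and 29·(3·29 − 2) = 2465.
Difference: 2821 − 2465 = 356.

356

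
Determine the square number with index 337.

The 337th square number is n² with n = 337.
337² = 113569.

113569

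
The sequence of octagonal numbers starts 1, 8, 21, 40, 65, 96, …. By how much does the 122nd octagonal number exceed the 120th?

122·(3·122 − 2) = 44408 and 120·(3·120 − 2) = 42960.
Difference: 44408 − 42960 = 1448.

1448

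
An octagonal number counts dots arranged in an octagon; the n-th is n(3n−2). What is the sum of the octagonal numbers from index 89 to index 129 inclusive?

1469645

Σ i(3i−2) = 3Σi² − 2Σi over i = 89..129.
Σi = 8385 − 3916 = 4469 and Σi² = 723905 − 231044 = 492861.
3·492861 − 2·4469 = 1469645.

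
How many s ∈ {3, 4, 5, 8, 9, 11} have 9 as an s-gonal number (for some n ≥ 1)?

2

s = 3: P(3, 3) = 6 and P(3, 4) = 10; 9 is not s-gonal.
s = 4: P(4, 3) = 9. ✓
s = 5: P(5, 2) = 5 and P(5, 3) = 12; 9 is not s-gonal.
s = 8: P(8, 2) = 8 and P(8, 3) = 21; 9 is not s-gonal.
s = 9: P(9, 2) = 9. ✓
s = 11: P(11, 1) = 1 and P(11, 2) = 11; 9 is not s-gonal.
Hits: s ∈ {4, 9} → 2.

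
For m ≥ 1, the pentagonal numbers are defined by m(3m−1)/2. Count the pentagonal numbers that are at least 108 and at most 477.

The n-th pentagonal number is n(3n−1)/2.
Smallest index with value ≥ 108: n = 9 (giving 117).
Largest index with value ≤ 477: n = 18 (giving 477).
Indices 9 through 18: 10 terms.

10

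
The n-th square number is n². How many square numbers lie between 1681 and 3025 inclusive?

The n-th square number is n².
Smallest index with value ≥ 1681: n = 41 (giving 1681).
Largest index with value ≤ 3025: n = 55 (giving 3025).
Indices 41 through 55: 15 terms.

15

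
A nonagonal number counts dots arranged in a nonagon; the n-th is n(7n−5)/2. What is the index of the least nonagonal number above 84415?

Solve n(7n−5)/2 > 84415 for integer n.
The largest n with value ≤ 84415 is 155 (since 83700 ≤ 84415 < 84786), so the first above is n = 156, value 84786.

156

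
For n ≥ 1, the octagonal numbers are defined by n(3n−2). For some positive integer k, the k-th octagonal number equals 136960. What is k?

214

Set n(3n−2) = 136960, giving 3n² − 2n − 136960 = 0.
The discriminant is 4 + 12·136960 = 1643524, and √1643524 = 1282.
So n = (2 + 1282) / 6 = 1284/6 = 214.
Check: 214·(3·214 − 2) = 136960. ✓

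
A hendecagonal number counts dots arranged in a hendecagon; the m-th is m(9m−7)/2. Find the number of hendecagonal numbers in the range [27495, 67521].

44

The n-th hendecagonal number is n(9n−7)/2.
Smallest index with value ≥ 27495: n = 79 (giving 27808).
Largest index with value ≤ 67521: n = 122 (giving 66551).
Indices 79 through 122: 44 terms.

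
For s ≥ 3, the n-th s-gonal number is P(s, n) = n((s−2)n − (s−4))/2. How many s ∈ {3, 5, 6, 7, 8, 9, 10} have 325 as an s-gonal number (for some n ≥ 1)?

3

s = 3: P(3, 25) = 325. ✓
s = 5: P(5, 14) = 287 and P(5, 15) = 330; 325 is not s-gonal.
s = 6: P(6, 13) = 325. ✓
s = 7: P(7, 11) = 286 and P(7, 12) = 342; 325 is not s-gonal.
s = 8: P(8, 10) = 280 and P(8, 11) = 341; 325 is not s-gonal.
s = 9: P(9, 10) = 325. ✓
s = 10: P(10, 9) = 297 and P(10, 10) = 370; 325 is not s-gonal.
Hits: s ∈ {3, 6, 9} → 3.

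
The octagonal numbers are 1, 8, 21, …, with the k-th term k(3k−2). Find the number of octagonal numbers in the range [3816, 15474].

The n-th octagonal number is n(3n−2).
Smallest index with value ≥ 3816: n = 36 (giving 3816).
Largest index with value ≤ 15474: n = 72 (giving 15408).
Indices 36 through 72: 37 terms.

37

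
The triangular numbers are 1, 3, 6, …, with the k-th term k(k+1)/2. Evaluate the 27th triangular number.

The 27th triangular number is n(n+1)/2 with n = 27.
27·28/2 = 756/2 = 378.

378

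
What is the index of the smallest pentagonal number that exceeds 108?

9

Solve n(3n−1)/2 > 108 for integer n.
The largest n with value ≤ 108 is 8 (since 92 ≤ 108 < 117), so the first above is n = 9, value 117.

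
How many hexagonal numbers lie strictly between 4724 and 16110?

The n-th hexagonal number is n(2n−1).
Smallest index with value > 4724: n = 49 (giving 4753).
Largest index with value < 16110: n = 89 (giving 15753).
Indices 49 through 89: 41 terms.

41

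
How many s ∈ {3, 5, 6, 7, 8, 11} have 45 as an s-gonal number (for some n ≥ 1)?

2

s = 3: P(3, 9) = 45. ✓
s = 5: P(5, 5) = 35 and P(5, 6) = 51; 45 is not s-gonal.
s = 6: P(6, 5) = 45. ✓
s = 7: P(7, 4) = 34 and P(7, 5) = 55; 45 is not s-gonal.
s = 8: P(8, 4) = 40 and P(8, 5) = 65; 45 is not s-gonal.
s = 11: P(11, 3) = 30 and P(11, 4) = 58; 45 is not s-gonal.
Hits: s ∈ {3, 6} → 2.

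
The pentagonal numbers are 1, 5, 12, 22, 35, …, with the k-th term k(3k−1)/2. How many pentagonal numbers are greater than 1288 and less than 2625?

12

The n-th pentagonal number is n(3n−1)/2.
Smallest index with value > 1288: n = 30 (giving 1335).
Largest index with value < 2625: n = 41 (giving 2501).
Indices 30 through 41: 12 terms.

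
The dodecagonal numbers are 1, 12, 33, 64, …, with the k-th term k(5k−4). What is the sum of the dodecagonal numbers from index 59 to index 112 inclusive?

Σ i(5i−4) = 5Σi² − 4Σi over i = 59..112.
Σi = 6328 − 1711 = 4617 and Σi² = 474600 − 66729 = 407871.
5·407871 − 4·4617 = 2020887.

2020887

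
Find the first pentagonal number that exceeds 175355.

176302

Solve n(3n−1)/2 > 175355 for integer n.
The largest n with value ≤ 175355 is 342 (since 175275 ≤ 175355 < 176302), so the first above is n = 343, value 176302.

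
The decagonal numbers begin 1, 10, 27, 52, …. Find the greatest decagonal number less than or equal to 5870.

Solve n(4n−3) ≤ 5870 for integer n.
n = 38 gives 5662 ≤ 5870, while n = 39 gives 5967 > 5870; so the answer is 5662.

5662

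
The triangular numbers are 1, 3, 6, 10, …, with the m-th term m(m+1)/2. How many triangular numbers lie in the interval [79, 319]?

12

The n-th triangular number is n(n+1)/2.
Smallest index with value ≥ 79: n = 13 (giving 91).
Largest index with value ≤ 319: n = 24 (giving 300).
Indices 13 through 24: 12 terms.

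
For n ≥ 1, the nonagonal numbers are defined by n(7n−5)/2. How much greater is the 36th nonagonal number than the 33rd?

36·(7·36 − 5)/2 = 4446 and 33·(7·33 − 5)/2 = 3729.
Difference: 4446 − 3729 = 717.

717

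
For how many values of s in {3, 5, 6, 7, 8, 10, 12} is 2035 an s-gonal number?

s = 3: P(3, 63) = 2016 and P(3, 64) = 2080; 2035 is not s-gonal.
s = 5: P(5, 37) = 2035. ✓
s = 6: P(6, 32) = 2016 and P(6, 33) = 2145; 2035 is not s-gonal.
s = 7: P(7, 28) = 1918 and P(7, 29) = 2059; 2035 is not s-gonal.
s = 8: P(8, 26) = 1976 and P(8, 27) = 2133; 2035 is not s-gonal.
s = 10: P(10, 22) = 1870 and P(10, 23) = 2047; 2035 is not s-gonal.
s = 12: P(12, 20) = 1920 and P(12, 21) = 2121; 2035 is not s-gonal.
Hits: s ∈ {5} → 1.

1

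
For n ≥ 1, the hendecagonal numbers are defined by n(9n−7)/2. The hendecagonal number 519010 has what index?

340

Set n(9n−7)/2 = 519010, giving 9n² − 7n − 1038020 = 0.
The discriminant is 49 + 72·519010 = 37368769, and √37368769 = 6113.
So n = (7 + 6113) / 18 = 6120/18 = 340.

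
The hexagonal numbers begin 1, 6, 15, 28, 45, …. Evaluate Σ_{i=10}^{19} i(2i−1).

Σ i(2i−1) = 2Σi² − Σi over i = 10..19.
Σi = 190 − 45 = 145 and Σi² = 2470 − 285 = 2185.
2·2185 − 1·145 = 4225.

4225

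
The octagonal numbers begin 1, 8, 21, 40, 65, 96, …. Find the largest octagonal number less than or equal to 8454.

Solve n(3n−2) ≤ 8454 for integer n.
n = 53 gives 8321 ≤ 8454, while n = 54 gives 8640 > 8454; so the answer is 8321.

8321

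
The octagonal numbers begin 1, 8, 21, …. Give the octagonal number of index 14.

560

The 14th octagonal number is n(3n−2) with n = 14.
14·(3·14 − 2) = 14·40 = 560.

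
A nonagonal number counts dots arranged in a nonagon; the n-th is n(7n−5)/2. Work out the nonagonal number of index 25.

The 25th nonagonal number is n(7n−5)/2 with n = 25.
25·(7·25 − 5)/2 = 25·170/2 = 25·85 = 2125.

2125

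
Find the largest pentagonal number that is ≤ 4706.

Solve n(3n−1)/2 ≤ 4706 for integer n.
n = 56 gives 4676 ≤ 4706, while n = 57 gives 4845 > 4706; so the answer is 4676.

4676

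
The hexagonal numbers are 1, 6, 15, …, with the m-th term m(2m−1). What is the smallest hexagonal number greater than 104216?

Solve n(2n−1) > 104216 for integer n.
The largest n with value ≤ 104216 is 228 (since 103740 ≤ 104216 < 104653), so the first above is n = 229, value 104653.

104653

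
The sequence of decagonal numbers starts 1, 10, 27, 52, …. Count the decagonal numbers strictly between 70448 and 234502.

109

The n-th decagonal number is n(4n−3).
Smallest index with value > 70448: n = 134 (giving 71422).
Largest index with value < 234502: n = 242 (giving 233530).
Indices 134 through 242: 109 terms.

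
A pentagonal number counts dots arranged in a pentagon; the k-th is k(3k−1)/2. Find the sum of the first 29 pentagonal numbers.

12615

Σ i(3i−1)/2 = (3Σi² − Σi) / 2 over i = 1..29.
Σi = 435 and Σi² = 8555.
(3·8555 − 1·435) / 2 = 25230/2 = 12615.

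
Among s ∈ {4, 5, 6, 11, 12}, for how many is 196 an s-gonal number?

s = 4: P(4, 14) = 196. ✓
s = 5: P(5, 11) = 176 and P(5, 12) = 210; 196 is not s-gonal.
s = 6: P(6, 10) = 190 and P(6, 11) = 231; 196 is not s-gonal.
s = 11: P(11, 7) = 196. ✓
s = 12: P(12, 6) = 156 and P(12, 7) = 217; 196 is not s-gonal.
Hits: s ∈ {4, 11} → 2.

2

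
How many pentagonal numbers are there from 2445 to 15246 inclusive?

The n-th pentagonal number is n(3n−1)/2.
Smallest index with value ≥ 2445: n = 41 (giving 2501).
Largest index with value ≤ 15246: n = 100 (giving 14950).
Indices 41 through 100: 60 terms.

60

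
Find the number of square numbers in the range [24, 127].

The n-th square number is n².
Smallest index with value ≥ 24: n = 5 (giving 25).
Largest index with value ≤ 127: n = 11 (giving 121).
Indices 5 through 11: 7 terms.

7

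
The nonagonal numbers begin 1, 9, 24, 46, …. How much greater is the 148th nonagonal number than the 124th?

148·(7·148 − 5)/2 = 76294 and 124·(7·124 − 5)/2 = 53506.
Difference: 76294 − 53506 = 22788.

22788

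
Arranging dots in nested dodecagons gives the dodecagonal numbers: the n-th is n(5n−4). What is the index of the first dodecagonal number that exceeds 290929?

242

Solve n(5n−4) > 290929 for integer n.
The largest n with value ≤ 290929 is 241 (since 289441 ≤ 290929 < 291852), so the first above is n = 242, value 291852.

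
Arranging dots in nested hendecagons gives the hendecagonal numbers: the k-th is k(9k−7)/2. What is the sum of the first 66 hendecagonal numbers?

Σ i(9i−7)/2 = (9Σi² − 7Σi) / 2 over i = 1..66.
Σi = 2211 and Σi² = 98021.
(9·98021 − 7·2211) / 2 = 866712/2 = 433356.

433356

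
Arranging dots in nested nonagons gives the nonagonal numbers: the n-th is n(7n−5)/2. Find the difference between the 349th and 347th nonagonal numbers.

4867

349·(7·349 − 5)/2 = 425431 and 347·(7·347 − 5)/2 = 420564.
Difference: 425431 − 420564 = 4867.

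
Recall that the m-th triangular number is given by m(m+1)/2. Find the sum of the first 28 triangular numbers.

Σ i(i+1)/2 = (Σi² + Σi) / 2 over i = 1..28.
Σi = 406 and Σi² = 7714.
(1·7714 + 1·406) / 2 = 8120/2 = 4060.

4060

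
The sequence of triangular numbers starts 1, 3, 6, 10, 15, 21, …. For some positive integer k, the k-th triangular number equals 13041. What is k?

161

Set n(n+1)/2 = 13041, giving n² + n − 26082 = 0.
The discriminant is 1 + 8·13041 = 104329, and √104329 = 323.
So n = (-1 + 323) / 2 = 322/2 = 161.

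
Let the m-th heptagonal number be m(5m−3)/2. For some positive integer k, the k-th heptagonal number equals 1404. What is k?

24

Set n(5n−3)/2 = 1404, giving 5n² − 3n − 2808 = 0.
The discriminant is 9 + 40·1404 = 56169, and √56169 = 237.
So n = (3 + 237) / 10 = 240/10 = 24.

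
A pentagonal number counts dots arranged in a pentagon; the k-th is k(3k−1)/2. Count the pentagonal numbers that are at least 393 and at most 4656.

The n-th pentagonal number is n(3n−1)/2.
Smallest index with value ≥ 393: n = 17 (giving 425).
Largest index with value ≤ 4656: n = 55 (giving 4510).
Indices 17 through 55: 39 terms.

39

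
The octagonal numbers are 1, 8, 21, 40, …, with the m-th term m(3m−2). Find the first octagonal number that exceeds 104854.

105656

Solve n(3n−2) > 104854 for integer n.
The largest n with value ≤ 104854 is 187 (since 104533 ≤ 104854 < 105656), so the first above is n = 188, value 105656.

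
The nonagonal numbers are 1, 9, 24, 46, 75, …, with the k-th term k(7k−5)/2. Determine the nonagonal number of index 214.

The 214th nonagonal number is n(7n−5)/2 with n = 214.
214·(7·214 − 5)/2 = 214·1493/2 = 159751.

159751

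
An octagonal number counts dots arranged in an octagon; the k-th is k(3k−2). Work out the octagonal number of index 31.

The 31st octagonal number is n(3n−2) with n = 31.
31·(3·31 − 2) = 31·91 = 2821.

2821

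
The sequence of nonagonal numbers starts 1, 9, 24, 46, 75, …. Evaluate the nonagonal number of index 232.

187804

232·(7·232 − 5)/2 = 232·1619/2 = 187804.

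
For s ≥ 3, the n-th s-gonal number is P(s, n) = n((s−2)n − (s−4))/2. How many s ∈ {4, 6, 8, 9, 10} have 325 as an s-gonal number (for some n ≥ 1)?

2

s = 4: P(4, 18) = 324 and P(4, 19) = 361; 325 is not s-gonal.
s = 6: P(6, 13) = 325. ✓
s = 8: P(8, 10) = 280 and P(8, 11) = 341; 325 is not s-gonal.
s = 9: P(9, 10) = 325. ✓
s = 10: P(10, 9) = 297 and P(10, 10) = 370; 325 is not s-gonal.
Hits: s ∈ {6, 9} → 2.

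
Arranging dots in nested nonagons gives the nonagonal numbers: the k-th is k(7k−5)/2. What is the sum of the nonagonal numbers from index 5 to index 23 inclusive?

Σ i(7i−5)/2 = (7Σi² − 5Σi) / 2 over i = 5..23.
Σi = 276 − 10 = 266 and Σi² = 4324 − 30 = 4294.
(7·4294 − 5·266) / 2 = 28728/2 = 14364.

14364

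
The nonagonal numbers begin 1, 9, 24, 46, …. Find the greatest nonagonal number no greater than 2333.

Solve n(7n−5)/2 ≤ 2333 for integer n.
n = 26 gives 2301 ≤ 2333, while n = 27 gives 2484 > 2333; so the answer is 2301.

2301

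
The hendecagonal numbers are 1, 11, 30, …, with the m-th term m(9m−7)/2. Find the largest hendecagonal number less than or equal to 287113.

284886

Solve n(9n−7)/2 ≤ 287113 for integer n.
n = 252 gives 284886 ≤ 287113, while n = 253 gives 287155 > 287113; so the answer is 284886.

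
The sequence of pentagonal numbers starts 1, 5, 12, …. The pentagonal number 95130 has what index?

Set n(3n−1)/2 = 95130, giving 3n² − n − 190260 = 0.
So n = (1 + 1511) / 6 = 1512/6 = 252.
Check: 252·(3·252 − 1)/2 = 95130. ✓

252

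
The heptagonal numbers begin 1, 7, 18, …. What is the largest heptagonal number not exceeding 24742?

24354

Solve n(5n−3)/2 ≤ 24742 for integer n.
n = 99 gives 24354 ≤ 24742, while n = 100 gives 24850 > 24742; so the answer is 24354.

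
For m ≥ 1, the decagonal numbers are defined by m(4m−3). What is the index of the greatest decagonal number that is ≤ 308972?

278

Solve n(4n−3) ≤ 308972 for integer n.
n = 278 gives 308302 ≤ 308972, while n = 279 gives 310527 > 308972; so the answer is index 278.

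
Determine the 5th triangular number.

The 5th triangular number is n(n+1)/2 with n = 5.
5·6/2 = 30/2 = 15.

15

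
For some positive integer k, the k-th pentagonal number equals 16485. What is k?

Set n(3n−1)/2 = 16485, giving 3n² − n − 32970 = 0.
So n = (1 + 629) / 6 = 630/6 = 105.
Check: 105·(3·105 − 1)/2 = 16485. ✓

105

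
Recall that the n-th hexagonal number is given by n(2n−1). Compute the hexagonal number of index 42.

The 42nd hexagonal number is n(2n−1) with n = 42.
42·(2·42 − 1) = 42·83 = 3486.

3486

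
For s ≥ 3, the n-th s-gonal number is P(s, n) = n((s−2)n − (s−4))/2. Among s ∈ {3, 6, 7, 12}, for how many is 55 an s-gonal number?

s = 3: P(3, 10) = 55. ✓
s = 6: P(6, 5) = 45 and P(6, 6) = 66; 55 is not s-gonal.
s = 7: P(7, 5) = 55. ✓
s = 12: P(12, 3) = 33 and P(12, 4) = 64; 55 is not s-gonal.
Hits: s ∈ {3, 7} → 2.

2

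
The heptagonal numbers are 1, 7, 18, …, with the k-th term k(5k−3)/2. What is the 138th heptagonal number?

138·(5·138 − 3)/2 = 138·687/2 = 47403.

47403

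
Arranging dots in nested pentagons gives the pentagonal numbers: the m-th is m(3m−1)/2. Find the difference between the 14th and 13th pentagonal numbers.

Consecutive pentagonal numbers differ by 3n − 2: here 3·14 − 2 = 40.

40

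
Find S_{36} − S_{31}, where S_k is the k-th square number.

36² = 1296 and 31² = 961.
Difference: 1296 − 961 = 335.

335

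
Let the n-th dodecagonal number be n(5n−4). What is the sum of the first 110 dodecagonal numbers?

Σ i(5i−4) = 5Σi² − 4Σi over i = 1..110.
Σi = 6105 and Σi² = 449735.
5·449735 − 4·6105 = 2224255.

2224255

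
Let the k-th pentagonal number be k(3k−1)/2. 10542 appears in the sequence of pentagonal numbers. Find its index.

Set n(3n−1)/2 = 10542, giving 3n² − n − 21084 = 0.
The discriminant is 1 + 24·10542 = 253009, and √253009 = 503.
So n = (1 + 503) / 6 = 504/6 = 84.

84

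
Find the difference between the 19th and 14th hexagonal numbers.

19·(2·19 − 1) = 703 and 14·(2·14 − 1) = 378.
Difference: 703 − 378 = 325.

325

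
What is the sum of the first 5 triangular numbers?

Σ i(i+1)/2 = (Σi² + Σi) / 2 over i = 1..5.
Σi = 15 and Σi² = 55.
(1·55 + 1·15) / 2 = 70/2 = 35.

35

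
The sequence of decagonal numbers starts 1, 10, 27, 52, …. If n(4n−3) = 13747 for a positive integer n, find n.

59

Set n(4n−3) = 13747, giving 4n² − 3n − 13747 = 0.
So n = (3 + 469) / 8 = 472/8 = 59.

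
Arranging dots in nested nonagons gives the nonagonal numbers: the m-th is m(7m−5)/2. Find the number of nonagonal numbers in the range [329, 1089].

8

The n-th nonagonal number is n(7n−5)/2.
Smallest index with value ≥ 329: n = 11 (giving 396).
Largest index with value ≤ 1089: n = 18 (giving 1089).
Indices 11 through 18: 8 terms.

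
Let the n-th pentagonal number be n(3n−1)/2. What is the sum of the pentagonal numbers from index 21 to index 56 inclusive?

Σ i(3i−1)/2 = (3Σi² − Σi) / 2 over i = 21..56.
Σi = 1596 − 210 = 1386 and Σi² = 60116 − 2870 = 57246.
(3·57246 − 1·1386) / 2 = 170352/2 = 85176.

85176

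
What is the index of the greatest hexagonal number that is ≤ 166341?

Solve n(2n−1) ≤ 166341 for integer n.
n = 288 gives 165600 ≤ 166341, while n = 289 gives 166753 > 166341; so the answer is index 288.

288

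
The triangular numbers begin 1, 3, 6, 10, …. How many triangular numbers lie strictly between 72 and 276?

The n-th triangular number is n(n+1)/2.
Smallest index with value > 72: n = 12 (giving 78).
Largest index with value < 276: n = 22 (giving 253).
Indices 12 through 22: 11 terms.

11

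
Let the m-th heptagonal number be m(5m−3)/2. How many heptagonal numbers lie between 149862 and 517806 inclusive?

The n-th heptagonal number is n(5n−3)/2.
Smallest index with value ≥ 149862: n = 246 (giving 150921).
Largest index with value ≤ 517806: n = 455 (giving 516880).
Indices 246 through 455: 210 terms.

210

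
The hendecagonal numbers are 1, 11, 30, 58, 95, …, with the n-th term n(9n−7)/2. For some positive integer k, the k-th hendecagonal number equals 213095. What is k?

Set n(9n−7)/2 = 213095, giving 9n² − 7n − 426190 = 0.
The discriminant is 49 + 72·213095 = 15342889, and √15342889 = 3917.
So n = (7 + 3917) / 18 = 3924/18 = 218.
Check: 218·(9·218 − 7)/2 = 213095. ✓

218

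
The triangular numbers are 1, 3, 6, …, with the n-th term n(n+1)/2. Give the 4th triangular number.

10

The 4th triangular number is n(n+1)/2 with n = 4.
4·5/2 = 20/2 = 10.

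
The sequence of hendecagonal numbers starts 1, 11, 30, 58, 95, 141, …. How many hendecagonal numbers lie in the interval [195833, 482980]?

The n-th hendecagonal number is n(9n−7)/2.
Smallest index with value ≥ 195833: n = 209 (giving 195833).
Largest index with value ≤ 482980: n = 328 (giving 482980).
Indices 209 through 328: 120 terms.

120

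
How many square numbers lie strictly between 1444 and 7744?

49

The n-th square number is n².
Smallest index with value > 1444: n = 39 (giving 1521).
Largest index with value < 7744: n = 87 (giving 7569).
Indices 39 through 87: 49 terms.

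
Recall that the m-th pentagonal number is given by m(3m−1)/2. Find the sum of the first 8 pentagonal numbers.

Σ i(3i−1)/2 = (3Σi² − Σi) / 2 over i = 1..8.
Σi = 36 and Σi² = 204.
(3·204 − 1·36) / 2 = 576/2 = 288.

288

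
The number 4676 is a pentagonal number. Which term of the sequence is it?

Set n(3n−1)/2 = 4676, giving 3n² − n − 9352 = 0.
So n = (1 + 335) / 6 = 336/6 = 56.

56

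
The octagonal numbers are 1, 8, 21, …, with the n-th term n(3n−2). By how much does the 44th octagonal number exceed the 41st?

759

44·(3·44 − 2) = 5720 and 41·(3·41 − 2) = 4961.
Difference: 5720 − 4961 = 759.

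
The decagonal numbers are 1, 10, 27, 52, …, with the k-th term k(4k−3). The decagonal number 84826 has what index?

Set n(4n−3) = 84826, giving 4n² − 3n − 84826 = 0.
The discriminant is 9 + 16·84826 = 1357225, and √1357225 = 1165.
So n = (3 + 1165) / 8 = 1168/8 = 146.

146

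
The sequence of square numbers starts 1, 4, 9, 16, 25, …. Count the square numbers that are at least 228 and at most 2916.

39

The n-th square number is n².
Smallest index with value ≥ 228: n = 16 (giving 256).
Largest index with value ≤ 2916: n = 54 (giving 2916).
Indices 16 through 54: 39 terms.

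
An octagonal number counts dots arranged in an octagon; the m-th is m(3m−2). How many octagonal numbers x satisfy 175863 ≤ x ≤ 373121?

The n-th octagonal number is n(3n−2).
Smallest index with value ≥ 175863: n = 243 (giving 176661).
Largest index with value ≤ 373121: n = 353 (giving 373121).
Indices 243 through 353: 111 terms.

111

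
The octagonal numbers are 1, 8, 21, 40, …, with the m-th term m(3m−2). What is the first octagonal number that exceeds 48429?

Solve n(3n−2) > 48429 for integer n.
The largest n with value ≤ 48429 is 127 (since 48133 ≤ 48429 < 48896), so the first above is n = 128, value 48896.

48896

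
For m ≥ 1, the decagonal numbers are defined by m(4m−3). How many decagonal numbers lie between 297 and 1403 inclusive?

The n-th decagonal number is n(4n−3).
Smallest index with value ≥ 297: n = 9 (giving 297).
Largest index with value ≤ 1403: n = 19 (giving 1387).
Indices 9 through 19: 11 terms.

11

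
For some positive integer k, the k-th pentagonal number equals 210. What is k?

Set n(3n−1)/2 = 210, giving 3n² − n − 420 = 0.
The discriminant is 1 + 24·210 = 5041, and √5041 = 71.
So n = (1 + 71) / 6 = 72/6 = 12.
Check: 12·(3·12 − 1)/2 = 210. ✓

12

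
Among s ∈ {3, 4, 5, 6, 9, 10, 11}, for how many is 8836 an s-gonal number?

1

s = 3: P(3, 132) = 8778 and P(3, 133) = 8911; 8836 is not s-gonal.
s = 4: P(4, 94) = 8836. ✓
s = 5: P(5, 76) = 8626 and P(5, 77) = 8855; 8836 is not s-gonal.
s = 6: P(6, 66) = 8646 and P(6, 67) = 8911; 8836 is not s-gonal.
s = 9: P(9, 50) = 8625 and P(9, 51) = 8976; 8836 is not s-gonal.
s = 10: P(10, 47) = 8695 and P(10, 48) = 9072; 8836 is not s-gonal.
s = 11: P(11, 44) = 8558 and P(11, 45) = 8955; 8836 is not s-gonal.
Hits: s ∈ {4} → 1.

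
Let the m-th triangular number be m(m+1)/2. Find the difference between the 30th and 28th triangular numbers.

59

30·31/2 = 465 and 28·29/2 = 406.
Difference: 465 − 406 = 59.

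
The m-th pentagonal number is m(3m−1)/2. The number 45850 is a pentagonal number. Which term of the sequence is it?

Set n(3n−1)/2 = 45850, giving 3n² − n − 91700 = 0.
So n = (1 + 1049) / 6 = 1050/6 = 175.

175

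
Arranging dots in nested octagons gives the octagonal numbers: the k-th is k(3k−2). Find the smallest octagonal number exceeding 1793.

1825

Solve n(3n−2) > 1793 for integer n.
The largest n with value ≤ 1793 is 24 (since 1680 ≤ 1793 < 1825), so the first above is n = 25, value 1825.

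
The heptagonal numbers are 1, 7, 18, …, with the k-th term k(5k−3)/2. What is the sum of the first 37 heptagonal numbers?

42883

Σ i(5i−3)/2 = (5Σi² − 3Σi) / 2 over i = 1..37.
Σi = 703 and Σi² = 17575.
(5·17575 − 3·703) / 2 = 85766/2 = 42883.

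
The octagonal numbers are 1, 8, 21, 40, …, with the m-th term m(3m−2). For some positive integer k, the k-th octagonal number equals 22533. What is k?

87

Set n(3n−2) = 22533, giving 3n² − 2n − 22533 = 0.
The discriminant is 4 + 12·22533 = 270400, and √270400 = 520.
So n = (2 + 520) / 6 = 522/6 = 87.
Check: 87·(3·87 − 2) = 22533. ✓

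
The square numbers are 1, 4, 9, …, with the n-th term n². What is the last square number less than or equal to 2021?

1936

Solve n² ≤ 2021 for integer n.
n = 44 gives 1936 ≤ 2021, while n = 45 gives 2025 > 2021; so the answer is 1936.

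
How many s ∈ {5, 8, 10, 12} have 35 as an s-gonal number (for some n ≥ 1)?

s = 5: P(5, 5) = 35. ✓
s = 8: P(8, 3) = 21 and P(8, 4) = 40; 35 is not s-gonal.
s = 10: P(10, 3) = 27 and P(10, 4) = 52; 35 is not s-gonal.
s = 12: P(12, 3) = 33 and P(12, 4) = 64; 35 is not s-gonal.
Hits: s ∈ {5} → 1.

1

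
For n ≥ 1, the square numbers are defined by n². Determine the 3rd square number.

The 3rd square number is n² with n = 3.
3² = 9.

9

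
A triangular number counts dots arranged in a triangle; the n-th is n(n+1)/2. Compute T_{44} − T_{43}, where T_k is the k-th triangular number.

44

Consecutive triangular numbers differ by n: T_{44} − T_{43} = 44.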